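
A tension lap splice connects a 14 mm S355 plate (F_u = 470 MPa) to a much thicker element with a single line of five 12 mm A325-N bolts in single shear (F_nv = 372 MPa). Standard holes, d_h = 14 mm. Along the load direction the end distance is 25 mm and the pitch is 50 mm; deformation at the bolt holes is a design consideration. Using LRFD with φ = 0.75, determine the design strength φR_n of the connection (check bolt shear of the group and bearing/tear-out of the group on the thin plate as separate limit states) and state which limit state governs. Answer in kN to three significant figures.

158 kN (bolt shear governs)

Bolt shear: A_b = π·12²/4 = 113.1 mm²; R_n = 372 × 113.1 × 5 × 1 / 1000 = 210.4 kN → 0.75 × 210.4 = 158 kN.
Bearing (1.2 l_c t F_u ≤ 2.4 d t F_u): upper limit = 2.4·12·14·470 / 1000 = 189.5 kN.
  Edge l_c = 25 − 14/2 = 18 → r_n = 142.1 kN; interior l_c = 50 − 14 = 36 → r_n = 189.5 kN.
  R_n,bearing = 1·142.1 + 4·189.5 = 900.1 kN → 0.75 × 900.1 = 675 kN.
Bolt shear governs: 158 kN.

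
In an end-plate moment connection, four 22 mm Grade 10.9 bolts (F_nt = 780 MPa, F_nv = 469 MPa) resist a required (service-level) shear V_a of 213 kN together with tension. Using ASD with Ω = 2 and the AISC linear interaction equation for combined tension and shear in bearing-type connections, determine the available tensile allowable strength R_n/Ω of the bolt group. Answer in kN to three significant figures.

A_b = π·22²/4 = 380.1 mm²; f_rv = 213 × 1000 / (4 × 380.1) = 140.1 MPa.
F'_nt = 1.3 F_nt − (Ω F_nt / F_nv) f_rv = 1.3·780 − (2·780/469)·140.1 = 548.1 MPa, capped at F_nt → F'_nt = 548.1 MPa.
R_n = F'_nt · A_b · n = 548.1 × 380.1 × 4 / 1000 = 833.3 kN.
Allowable strength R_n/Ω = 833.3 / 2 = 417 kN.

417 kN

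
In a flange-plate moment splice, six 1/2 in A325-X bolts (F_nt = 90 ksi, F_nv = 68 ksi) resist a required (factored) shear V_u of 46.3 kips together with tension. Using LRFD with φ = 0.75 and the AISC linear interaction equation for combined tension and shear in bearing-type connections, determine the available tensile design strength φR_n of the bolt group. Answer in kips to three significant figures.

A_b = π·0.5²/4 = 0.1963 in²; f_rv = 46.3 / (6 × 0.1963) = 39.3 ksi.
F'_nt = 1.3 F_nt − (F_nt / φF_nv) f_rv = 1.3·90 − (90/(0.75·68))·39.3 = 47.65 ksi, capped at F_nt → F'_nt = 47.65 ksi.
R_n = F'_nt · A_b · n = 47.65 × 0.1963 × 6 = 56.13 kips.
Design strength φR_n = 0.75 × 56.13 = 42.1 kips.

42.1 kips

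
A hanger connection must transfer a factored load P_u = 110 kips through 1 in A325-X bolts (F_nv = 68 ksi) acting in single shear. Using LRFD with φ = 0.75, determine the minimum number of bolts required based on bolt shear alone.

3 bolts

A_b = π·1²/4 = 0.7854 in².
Per-bolt design strength φR_n = 0.75 × 68 × 0.7854 × 1 = 40.06 kips.
n ≥ 110 / 40.06 = 2.746 → use 3 bolts.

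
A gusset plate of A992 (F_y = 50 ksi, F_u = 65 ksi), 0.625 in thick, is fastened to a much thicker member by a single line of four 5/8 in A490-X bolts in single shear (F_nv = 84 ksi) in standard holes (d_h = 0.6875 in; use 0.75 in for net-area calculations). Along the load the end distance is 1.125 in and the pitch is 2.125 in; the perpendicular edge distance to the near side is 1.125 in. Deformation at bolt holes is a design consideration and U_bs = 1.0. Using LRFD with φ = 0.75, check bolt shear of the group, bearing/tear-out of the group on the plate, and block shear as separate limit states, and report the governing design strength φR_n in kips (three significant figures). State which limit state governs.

Bolt shear: A_b = π·0.625²/4 = 0.3068 in²; R_n = 84 × 0.3068 × 4 × 1 = 103.1 kips → 0.75 × 103.1 = 77.3 kips.
Bearing: edge l_c = 0.7812, r_n = 38.09 kips; interior l_c = 1.438, r_n = 60.94 kips; R_n = 38.09 + 3·60.94 = 220.9 kips → 166 kips.
Block shear: A_gv = 4.688, A_nv = 3.047, A_nt = 0.4688 in²; R_n = min(0.6F_uA_nv, 0.6F_yA_gv) + U_bs·F_u·A_nt = 149.3 kips → 112 kips.
Bolt shear governs: 77.3 kips.

77.3 kips (bolt shear governs)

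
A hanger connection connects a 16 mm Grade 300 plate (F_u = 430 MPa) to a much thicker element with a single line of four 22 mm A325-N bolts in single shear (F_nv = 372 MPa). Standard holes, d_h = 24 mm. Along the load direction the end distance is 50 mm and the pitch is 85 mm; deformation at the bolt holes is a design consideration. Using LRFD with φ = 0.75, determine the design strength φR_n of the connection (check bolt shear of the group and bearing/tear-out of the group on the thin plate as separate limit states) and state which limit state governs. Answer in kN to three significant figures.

424 kN (bolt shear governs)

Bolt shear: A_b = π·22²/4 = 380.1 mm²; R_n = 372 × 380.1 × 4 × 1 / 1000 = 565.6 kN → 0.75 × 565.6 = 424 kN.
Bearing (1.2 l_c t F_u ≤ 2.4 d t F_u): upper limit = 2.4·22·16·430 / 1000 = 363.3 kN.
  Edge l_c = 50 − 24/2 = 38 → r_n = 313.7 kN; interior l_c = 85 − 24 = 61 → r_n = 363.3 kN.
  R_n,bearing = 1·313.7 + 3·363.3 = 1404 kN → 0.75 × 1404 = 1050 kN.
Bolt shear governs: 424 kN.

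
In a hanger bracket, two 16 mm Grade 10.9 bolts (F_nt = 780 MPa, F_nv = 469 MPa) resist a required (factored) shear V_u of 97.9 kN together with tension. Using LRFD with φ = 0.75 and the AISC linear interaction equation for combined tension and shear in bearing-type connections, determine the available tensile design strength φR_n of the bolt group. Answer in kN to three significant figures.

A_b = π·16²/4 = 201.1 mm²; f_rv = 97.9 × 1000 / (2 × 201.1) = 243.5 MPa.
F'_nt = 1.3 F_nt − (F_nt / φF_nv) f_rv = 1.3·780 − (780/(0.75·469))·243.5 = 474.1 MPa, capped at F_nt → F'_nt = 474.1 MPa.
R_n = F'_nt · A_b · n = 474.1 × 201.1 × 2 / 1000 = 190.7 kN.
Design strength φR_n = 0.75 × 190.7 = 143 kN.

143 kN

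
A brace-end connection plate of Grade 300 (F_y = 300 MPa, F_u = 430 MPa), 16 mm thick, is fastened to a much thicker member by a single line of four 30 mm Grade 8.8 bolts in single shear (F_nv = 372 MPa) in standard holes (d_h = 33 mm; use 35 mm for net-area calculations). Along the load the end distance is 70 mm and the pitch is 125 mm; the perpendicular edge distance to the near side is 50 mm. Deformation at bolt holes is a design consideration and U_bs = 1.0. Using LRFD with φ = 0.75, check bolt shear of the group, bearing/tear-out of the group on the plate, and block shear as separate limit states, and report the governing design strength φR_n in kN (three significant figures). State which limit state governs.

Bolt shear: A_b = π·30²/4 = 706.9 mm²; R_n = 372 × 706.9 × 4 × 1 / 1000 = 1052 kN → 0.75 × 1052 = 789 kN.
Bearing: edge l_c = 53.5, r_n = 441.7 kN; interior l_c = 92, r_n = 495.4 kN; R_n = 441.7 + 3·495.4 = 1928 kN → 1450 kN.
Block shear: A_gv = 7120, A_nv = 5160, A_nt = 520 mm²; R_n = min(0.6F_uA_nv, 0.6F_yA_gv) + U_bs·F_u·A_nt = 1505 kN → 1130 kN.
Bolt shear governs: 789 kN.

789 kN (bolt shear governs)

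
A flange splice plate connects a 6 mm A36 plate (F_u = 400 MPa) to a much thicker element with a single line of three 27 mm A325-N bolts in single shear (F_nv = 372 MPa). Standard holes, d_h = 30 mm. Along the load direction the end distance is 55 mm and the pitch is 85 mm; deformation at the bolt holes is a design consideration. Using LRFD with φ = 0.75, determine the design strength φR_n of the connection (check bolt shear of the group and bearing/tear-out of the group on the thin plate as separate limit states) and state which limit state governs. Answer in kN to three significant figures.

320 kN (bearing governs)

Bolt shear: A_b = π·27²/4 = 572.6 mm²; R_n = 372 × 572.6 × 3 × 1 / 1000 = 639 kN → 0.75 × 639 = 479 kN.
Bearing (1.2 l_c t F_u ≤ 2.4 d t F_u): upper limit = 2.4·27·6·400 / 1000 = 155.5 kN.
  Edge l_c = 55 − 30/2 = 40 → r_n = 115.2 kN; interior l_c = 85 − 30 = 55 → r_n = 155.5 kN.
  R_n,bearing = 1·115.2 + 2·155.5 = 426.2 kN → 0.75 × 426.2 = 320 kN.
Bearing governs: 320 kN.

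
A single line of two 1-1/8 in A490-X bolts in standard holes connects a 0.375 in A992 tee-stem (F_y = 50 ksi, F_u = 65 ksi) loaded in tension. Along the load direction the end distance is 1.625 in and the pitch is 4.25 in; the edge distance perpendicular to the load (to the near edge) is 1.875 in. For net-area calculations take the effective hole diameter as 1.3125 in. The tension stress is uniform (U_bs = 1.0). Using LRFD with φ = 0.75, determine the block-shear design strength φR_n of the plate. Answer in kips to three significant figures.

65.1 kips

Shear plane L_v = 1.625 + 1·4.25 = 5.875 in; A_gv = 5.875 × 0.375 = 2.203 in².
A_nv = (5.875 − 1.5·1.3125) × 0.375 = 1.465 in².
A_nt = (1.875 − 0.5·1.3125) × 0.375 = 0.457 in².
0.6 F_u A_nv = 57.13 kips; 0.6 F_y A_gv = 66.09 kips → shear rupture governs the shear term.
R_n = 57.13 + 1.0 × 65 × 0.457 = 86.84 kips.
Design strength φR_n = 0.75 × 86.84 = 65.1 kips.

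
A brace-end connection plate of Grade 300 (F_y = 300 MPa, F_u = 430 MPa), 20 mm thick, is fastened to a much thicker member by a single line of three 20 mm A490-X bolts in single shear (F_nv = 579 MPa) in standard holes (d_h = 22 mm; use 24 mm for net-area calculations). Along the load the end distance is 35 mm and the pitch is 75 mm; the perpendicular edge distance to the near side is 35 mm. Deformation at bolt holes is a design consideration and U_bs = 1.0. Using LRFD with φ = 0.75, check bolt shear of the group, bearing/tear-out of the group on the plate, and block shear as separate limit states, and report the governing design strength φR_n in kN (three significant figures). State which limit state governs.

Bolt shear: A_b = π·20²/4 = 314.2 mm²; R_n = 579 × 314.2 × 3 × 1 / 1000 = 545.7 kN → 0.75 × 545.7 = 409 kN.
Bearing: edge l_c = 24, r_n = 247.7 kN; interior l_c = 53, r_n = 412.8 kN; R_n = 247.7 + 2·412.8 = 1073 kN → 805 kN.
Block shear: A_gv = 3700, A_nv = 2500, A_nt = 460 mm²; R_n = min(0.6F_uA_nv, 0.6F_yA_gv) + U_bs·F_u·A_nt = 842.8 kN → 632 kN.
Bolt shear governs: 409 kN.

409 kN (bolt shear governs)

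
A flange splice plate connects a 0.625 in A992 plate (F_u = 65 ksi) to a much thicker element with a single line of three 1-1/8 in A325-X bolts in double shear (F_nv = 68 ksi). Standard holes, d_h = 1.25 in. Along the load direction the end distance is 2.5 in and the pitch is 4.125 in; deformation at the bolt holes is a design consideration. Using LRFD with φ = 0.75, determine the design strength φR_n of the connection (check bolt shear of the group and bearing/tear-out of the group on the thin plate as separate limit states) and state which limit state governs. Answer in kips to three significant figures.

233 kips (bearing governs)

Bolt shear: A_b = π·1.125²/4 = 0.994 in²; R_n = 68 × 0.994 × 3 × 2 = 405.6 kips → 0.75 × 405.6 = 304 kips.
Bearing (1.2 l_c t F_u ≤ 2.4 d t F_u): upper limit = 2.4·1.125·0.625·65 = 109.7 kips.
  Edge l_c = 2.5 − 1.25/2 = 1.875 → r_n = 91.41 kips; interior l_c = 4.125 − 1.25 = 2.875 → r_n = 109.7 kips.
  R_n,bearing = 1·91.41 + 2·109.7 = 310.8 kips → 0.75 × 310.8 = 233 kips.
Bearing governs: 233 kips.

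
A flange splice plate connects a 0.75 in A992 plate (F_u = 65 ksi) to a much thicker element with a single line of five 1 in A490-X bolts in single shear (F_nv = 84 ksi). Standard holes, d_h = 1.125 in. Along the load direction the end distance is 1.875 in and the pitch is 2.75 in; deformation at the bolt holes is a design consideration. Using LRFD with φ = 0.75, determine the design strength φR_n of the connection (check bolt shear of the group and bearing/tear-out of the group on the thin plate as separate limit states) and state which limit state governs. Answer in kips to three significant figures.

Bolt shear: A_b = π·1²/4 = 0.7854 in²; R_n = 84 × 0.7854 × 5 × 1 = 329.9 kips → 0.75 × 329.9 = 247 kips.
Bearing (1.2 l_c t F_u ≤ 2.4 d t F_u): upper limit = 2.4·1·0.75·65 = 117 kips.
  Edge l_c = 1.875 − 1.125/2 = 1.312 → r_n = 76.78 kips; interior l_c = 2.75 − 1.125 = 1.625 → r_n = 95.06 kips.
  R_n,bearing = 1·76.78 + 4·95.06 = 457 kips → 0.75 × 457 = 343 kips.
Bolt shear governs: 247 kips.

247 kips (bolt shear governs)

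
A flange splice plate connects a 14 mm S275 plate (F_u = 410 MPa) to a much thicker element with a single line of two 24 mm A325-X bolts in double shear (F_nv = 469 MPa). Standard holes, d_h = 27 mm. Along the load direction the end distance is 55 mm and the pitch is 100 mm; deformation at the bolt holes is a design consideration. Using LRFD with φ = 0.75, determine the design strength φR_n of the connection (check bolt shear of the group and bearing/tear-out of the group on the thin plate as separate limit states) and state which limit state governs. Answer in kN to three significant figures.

Bolt shear: A_b = π·24²/4 = 452.4 mm²; R_n = 469 × 452.4 × 2 × 2 / 1000 = 848.7 kN → 0.75 × 848.7 = 637 kN.
Bearing (1.2 l_c t F_u ≤ 2.4 d t F_u): upper limit = 2.4·24·14·410 / 1000 = 330.6 kN.
  Edge l_c = 55 − 27/2 = 41.5 → r_n = 285.9 kN; interior l_c = 100 − 27 = 73 → r_n = 330.6 kN.
  R_n,bearing = 1·285.9 + 1·330.6 = 616.5 kN → 0.75 × 616.5 = 462 kN.
Bearing governs: 462 kN.

462 kN (bearing governs)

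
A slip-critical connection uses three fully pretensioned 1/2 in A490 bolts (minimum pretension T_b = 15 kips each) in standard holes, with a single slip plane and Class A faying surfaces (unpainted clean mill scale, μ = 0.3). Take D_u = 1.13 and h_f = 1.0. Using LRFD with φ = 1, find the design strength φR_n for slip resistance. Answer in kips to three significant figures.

15.3 kips

R_n = μ · D_u · h_f · T_b · n_s · n_b = 0.3 × 1.13 × 1.0 × 15 × 1 × 3 = 15.25 kips.
Design strength φR_n = 1 × 15.25 = 15.3 kips.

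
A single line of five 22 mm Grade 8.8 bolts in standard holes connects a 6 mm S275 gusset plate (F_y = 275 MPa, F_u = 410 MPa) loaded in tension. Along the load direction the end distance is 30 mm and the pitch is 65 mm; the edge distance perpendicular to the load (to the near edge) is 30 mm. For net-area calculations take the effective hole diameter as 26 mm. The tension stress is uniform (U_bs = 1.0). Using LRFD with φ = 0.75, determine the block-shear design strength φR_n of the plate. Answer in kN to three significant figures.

223 kN

Shear plane L_v = 30 + 4·65 = 290 mm; A_gv = 290 × 6 = 1740 mm².
A_nv = (290 − 4.5·26) × 6 = 1038 mm².
A_nt = (30 − 0.5·26) × 6 = 102 mm².
0.6 F_u A_nv = 255.3 kN; 0.6 F_y A_gv = 287.1 kN → shear rupture governs the shear term.
R_n = 255.3 + 1.0 × 410 × 102 / 1000 = 297.2 kN.
Design strength φR_n = 0.75 × 297.2 = 223 kN.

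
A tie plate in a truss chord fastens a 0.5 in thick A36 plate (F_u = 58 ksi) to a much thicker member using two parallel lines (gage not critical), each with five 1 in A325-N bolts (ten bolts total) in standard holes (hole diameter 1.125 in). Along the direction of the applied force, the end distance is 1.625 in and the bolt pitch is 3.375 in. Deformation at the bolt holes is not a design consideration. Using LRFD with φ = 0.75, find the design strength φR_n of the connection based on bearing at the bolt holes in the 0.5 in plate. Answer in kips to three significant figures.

591 kips

Per bolt r_n = 1.5 l_c t F_u ≤ 3.0 d t F_u; upper limit = 3.0 × 1 × 0.5 × 58 = 87 kips.
Edge bolt: l_c = 1.625 − 1.125/2 = 1.062 in → 1.5 × 1.062 × 0.5 × 58 = 46.22 → r_n = 46.22 kips.
Interior bolts: l_c = 3.375 − 1.125 = 2.25 in → 1.5 × 2.25 × 0.5 × 58 = 97.88 → r_n = 87 kips.
R_n = 2 × 46.22 + 8 × 87 = 788.4 kips.
Design strength φR_n = 0.75 × 788.4 = 591 kips.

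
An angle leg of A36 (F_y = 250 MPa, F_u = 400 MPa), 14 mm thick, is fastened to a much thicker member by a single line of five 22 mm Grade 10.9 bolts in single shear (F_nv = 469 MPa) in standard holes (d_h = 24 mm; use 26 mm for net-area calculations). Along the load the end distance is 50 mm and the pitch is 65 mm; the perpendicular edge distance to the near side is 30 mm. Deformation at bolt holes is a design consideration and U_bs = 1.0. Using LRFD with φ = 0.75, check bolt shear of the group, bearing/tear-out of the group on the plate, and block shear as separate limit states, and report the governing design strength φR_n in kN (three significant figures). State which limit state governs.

558 kN (block shear governs)

Bolt shear: A_b = π·22²/4 = 380.1 mm²; R_n = 469 × 380.1 × 5 × 1 / 1000 = 891.4 kN → 0.75 × 891.4 = 669 kN.
Bearing: edge l_c = 38, r_n = 255.4 kN; interior l_c = 41, r_n = 275.5 kN; R_n = 255.4 + 4·275.5 = 1357 kN → 1020 kN.
Block shear: A_gv = 4340, A_nv = 2702, A_nt = 238 mm²; R_n = min(0.6F_uA_nv, 0.6F_yA_gv) + U_bs·F_u·A_nt = 743.7 kN → 558 kN.
Block shear governs: 558 kN.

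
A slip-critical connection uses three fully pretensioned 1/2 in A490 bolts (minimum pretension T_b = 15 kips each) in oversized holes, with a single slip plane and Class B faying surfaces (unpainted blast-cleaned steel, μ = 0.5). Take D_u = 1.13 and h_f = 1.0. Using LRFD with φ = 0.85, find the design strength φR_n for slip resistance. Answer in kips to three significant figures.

R_n = μ · D_u · h_f · T_b · n_s · n_b = 0.5 × 1.13 × 1.0 × 15 × 1 × 3 = 25.42 kips.
Design strength φR_n = 0.85 × 25.42 = 21.6 kips.

21.6 kips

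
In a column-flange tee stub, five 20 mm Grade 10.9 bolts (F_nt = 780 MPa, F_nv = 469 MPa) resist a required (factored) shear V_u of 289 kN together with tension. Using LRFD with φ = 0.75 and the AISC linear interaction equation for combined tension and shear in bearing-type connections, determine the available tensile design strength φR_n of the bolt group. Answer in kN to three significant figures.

A_b = π·20²/4 = 314.2 mm²; f_rv = 289 × 1000 / (5 × 314.2) = 184 MPa.
F'_nt = 1.3 F_nt − (F_nt / φF_nv) f_rv = 1.3·780 − (780/(0.75·469))·184 = 606 MPa, capped at F_nt → F'_nt = 606 MPa.
R_n = F'_nt · A_b · n = 606 × 314.2 × 5 / 1000 = 951.9 kN.
Design strength φR_n = 0.75 × 951.9 = 714 kN.

714 kN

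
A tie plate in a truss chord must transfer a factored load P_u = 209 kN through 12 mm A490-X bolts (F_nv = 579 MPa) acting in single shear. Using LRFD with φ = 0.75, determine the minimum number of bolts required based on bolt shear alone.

A_b = π·12²/4 = 113.1 mm².
Per-bolt design strength φR_n = 0.75 × 579 × 113.1 × 1 / 1000 = 49.11 kN.
n ≥ 209 / 49.11 = 4.256 → use 5 bolts.

5 bolts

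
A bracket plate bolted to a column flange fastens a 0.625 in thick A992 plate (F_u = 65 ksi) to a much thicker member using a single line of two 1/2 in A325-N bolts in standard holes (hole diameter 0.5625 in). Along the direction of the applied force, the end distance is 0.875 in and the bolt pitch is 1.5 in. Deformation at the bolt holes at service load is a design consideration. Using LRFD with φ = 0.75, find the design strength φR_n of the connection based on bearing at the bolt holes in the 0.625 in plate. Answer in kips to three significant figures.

Per bolt r_n = 1.2 l_c t F_u ≤ 2.4 d t F_u; upper limit = 2.4 × 0.5 × 0.625 × 65 = 48.75 kips.
Edge bolt: l_c = 0.875 − 0.5625/2 = 0.5938 in → 1.2 × 0.5938 × 0.625 × 65 = 28.95 → r_n = 28.95 kips.
Interior bolts: l_c = 1.5 − 0.5625 = 0.9375 in → 1.2 × 0.9375 × 0.625 × 65 = 45.7 → r_n = 45.7 kips.
R_n = 1 × 28.95 + 1 × 45.7 = 74.65 kips.
Design strength φR_n = 0.75 × 74.65 = 56 kips.

56 kips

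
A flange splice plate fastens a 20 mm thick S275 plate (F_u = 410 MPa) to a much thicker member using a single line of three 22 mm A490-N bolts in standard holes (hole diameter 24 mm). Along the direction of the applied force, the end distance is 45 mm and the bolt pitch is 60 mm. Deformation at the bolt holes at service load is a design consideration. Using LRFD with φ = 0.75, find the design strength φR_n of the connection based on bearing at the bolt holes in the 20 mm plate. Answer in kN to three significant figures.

Per bolt r_n = 1.2 l_c t F_u ≤ 2.4 d t F_u; upper limit = 2.4 × 22 × 20 × 410 / 1000 = 433 kN.
Edge bolt: l_c = 45 − 24/2 = 33 mm → 1.2 × 33 × 20 × 410 / 1000 = 324.7 → r_n = 324.7 kN.
Interior bolts: l_c = 60 − 24 = 36 mm → 1.2 × 36 × 20 × 410 / 1000 = 354.2 → r_n = 354.2 kN.
R_n = 1 × 324.7 + 2 × 354.2 = 1033 kN.
Design strength φR_n = 0.75 × 1033 = 775 kN.

775 kN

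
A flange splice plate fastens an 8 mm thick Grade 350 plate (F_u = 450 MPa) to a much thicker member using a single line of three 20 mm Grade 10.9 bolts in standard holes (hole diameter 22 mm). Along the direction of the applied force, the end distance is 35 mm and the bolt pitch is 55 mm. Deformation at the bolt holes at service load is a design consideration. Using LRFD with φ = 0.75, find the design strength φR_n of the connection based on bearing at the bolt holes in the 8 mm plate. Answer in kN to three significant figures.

Per bolt r_n = 1.2 l_c t F_u ≤ 2.4 d t F_u; upper limit = 2.4 × 20 × 8 × 450 / 1000 = 172.8 kN.
Edge bolt: l_c = 35 − 22/2 = 24 mm → 1.2 × 24 × 8 × 450 / 1000 = 103.7 → r_n = 103.7 kN.
Interior bolts: l_c = 55 − 22 = 33 mm → 1.2 × 33 × 8 × 450 / 1000 = 142.6 → r_n = 142.6 kN.
R_n = 1 × 103.7 + 2 × 142.6 = 388.8 kN.
Design strength φR_n = 0.75 × 388.8 = 292 kN.

292 kN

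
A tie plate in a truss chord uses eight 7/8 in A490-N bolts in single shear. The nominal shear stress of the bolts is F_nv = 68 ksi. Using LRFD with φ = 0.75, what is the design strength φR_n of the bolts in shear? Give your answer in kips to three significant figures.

A_b = π × 0.875² / 4 = 0.6013 in².
R_n = F_nv · A_b · n · n_s = 68 × 0.6013 × 8 × 1 = 327.1 kips.
Design strength φR_n = 0.75 × 327.1 = 245 kips.

245 kips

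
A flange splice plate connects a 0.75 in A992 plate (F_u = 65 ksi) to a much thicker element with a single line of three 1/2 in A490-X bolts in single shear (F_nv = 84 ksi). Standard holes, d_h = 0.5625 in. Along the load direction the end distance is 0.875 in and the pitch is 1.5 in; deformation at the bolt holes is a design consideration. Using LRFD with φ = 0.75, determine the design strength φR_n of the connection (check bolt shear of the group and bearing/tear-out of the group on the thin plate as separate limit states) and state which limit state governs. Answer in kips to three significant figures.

Bolt shear: A_b = π·0.5²/4 = 0.1963 in²; R_n = 84 × 0.1963 × 3 × 1 = 49.48 kips → 0.75 × 49.48 = 37.1 kips.
Bearing (1.2 l_c t F_u ≤ 2.4 d t F_u): upper limit = 2.4·0.5·0.75·65 = 58.5 kips.
  Edge l_c = 0.875 − 0.5625/2 = 0.5938 → r_n = 34.73 kips; interior l_c = 1.5 − 0.5625 = 0.9375 → r_n = 54.84 kips.
  R_n,bearing = 1·34.73 + 2·54.84 = 144.4 kips → 0.75 × 144.4 = 108 kips.
Bolt shear governs: 37.1 kips.

37.1 kips (bolt shear governs)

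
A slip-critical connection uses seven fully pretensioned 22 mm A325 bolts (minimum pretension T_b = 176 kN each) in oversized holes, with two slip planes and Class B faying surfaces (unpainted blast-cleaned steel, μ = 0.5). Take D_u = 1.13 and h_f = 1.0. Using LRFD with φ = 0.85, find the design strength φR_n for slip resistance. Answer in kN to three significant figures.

R_n = μ · D_u · h_f · T_b · n_s · n_b = 0.5 × 1.13 × 1.0 × 176 × 2 × 7 = 1392 kN.
Design strength φR_n = 0.85 × 1392 = 1180 kN.

1180 kN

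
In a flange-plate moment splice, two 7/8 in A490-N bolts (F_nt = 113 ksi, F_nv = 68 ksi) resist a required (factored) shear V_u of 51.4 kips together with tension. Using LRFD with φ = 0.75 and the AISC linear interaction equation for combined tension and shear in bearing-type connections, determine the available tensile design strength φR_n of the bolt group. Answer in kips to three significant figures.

47.1 kips

A_b = π·0.875²/4 = 0.6013 in²; f_rv = 51.4 / (2 × 0.6013) = 42.74 ksi.
F'_nt = 1.3 F_nt − (F_nt / φF_nv) f_rv = 1.3·113 − (113/(0.75·68))·42.74 = 52.2 ksi, capped at F_nt → F'_nt = 52.2 ksi.
R_n = F'_nt · A_b · n = 52.2 × 0.6013 × 2 = 62.78 kips.
Design strength φR_n = 0.75 × 62.78 = 47.1 kips.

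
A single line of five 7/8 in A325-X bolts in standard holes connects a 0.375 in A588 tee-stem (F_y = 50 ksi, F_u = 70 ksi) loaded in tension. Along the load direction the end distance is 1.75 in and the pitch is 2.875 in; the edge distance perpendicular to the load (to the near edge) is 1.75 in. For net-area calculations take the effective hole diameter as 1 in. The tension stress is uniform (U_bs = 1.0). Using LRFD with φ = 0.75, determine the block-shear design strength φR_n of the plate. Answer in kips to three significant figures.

Shear plane L_v = 1.75 + 4·2.875 = 13.25 in; A_gv = 13.25 × 0.375 = 4.969 in².
A_nv = (13.25 − 4.5·1) × 0.375 = 3.281 in².
A_nt = (1.75 − 0.5·1) × 0.375 = 0.4688 in².
0.6 F_u A_nv = 137.8 kips; 0.6 F_y A_gv = 149.1 kips → shear rupture governs the shear term.
R_n = 137.8 + 1.0 × 70 × 0.4688 = 170.6 kips.
Design strength φR_n = 0.75 × 170.6 = 128 kips.

128 kips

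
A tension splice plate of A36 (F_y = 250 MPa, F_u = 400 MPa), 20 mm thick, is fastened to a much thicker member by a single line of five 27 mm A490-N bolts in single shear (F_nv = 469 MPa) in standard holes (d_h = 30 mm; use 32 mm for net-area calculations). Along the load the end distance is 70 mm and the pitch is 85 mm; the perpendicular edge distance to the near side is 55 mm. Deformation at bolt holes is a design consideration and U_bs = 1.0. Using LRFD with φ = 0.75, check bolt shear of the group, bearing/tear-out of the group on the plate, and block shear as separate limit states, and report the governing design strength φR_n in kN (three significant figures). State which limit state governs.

Bolt shear: A_b = π·27²/4 = 572.6 mm²; R_n = 469 × 572.6 × 5 × 1 / 1000 = 1343 kN → 0.75 × 1343 = 1010 kN.
Bearing: edge l_c = 55, r_n = 518.4 kN; interior l_c = 55, r_n = 518.4 kN; R_n = 518.4 + 4·518.4 = 2592 kN → 1940 kN.
Block shear: A_gv = 8200, A_nv = 5320, A_nt = 780 mm²; R_n = min(0.6F_uA_nv, 0.6F_yA_gv) + U_bs·F_u·A_nt = 1542 kN → 1160 kN.
Bolt shear governs: 1010 kN.

1010 kN (bolt shear governs)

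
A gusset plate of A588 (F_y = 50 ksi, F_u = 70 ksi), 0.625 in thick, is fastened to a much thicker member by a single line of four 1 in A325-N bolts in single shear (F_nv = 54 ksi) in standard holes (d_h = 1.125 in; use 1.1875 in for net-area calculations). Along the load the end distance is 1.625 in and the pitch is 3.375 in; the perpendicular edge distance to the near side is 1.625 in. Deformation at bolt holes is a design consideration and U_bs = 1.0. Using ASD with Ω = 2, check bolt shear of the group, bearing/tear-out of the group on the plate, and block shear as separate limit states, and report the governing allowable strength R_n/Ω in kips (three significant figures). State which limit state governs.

Bolt shear: A_b = π·1²/4 = 0.7854 in²; R_n = 54 × 0.7854 × 4 × 1 = 169.6 kips → 169.6 / 2 = 84.8 kips.
Bearing: edge l_c = 1.062, r_n = 55.78 kips; interior l_c = 2.25, r_n = 105 kips; R_n = 55.78 + 3·105 = 370.8 kips → 185 kips.
Block shear: A_gv = 7.344, A_nv = 4.746, A_nt = 0.6445 in²; R_n = min(0.6F_uA_nv, 0.6F_yA_gv) + U_bs·F_u·A_nt = 244.5 kips → 122 kips.
Bolt shear governs: 84.8 kips.

84.8 kips (bolt shear governs)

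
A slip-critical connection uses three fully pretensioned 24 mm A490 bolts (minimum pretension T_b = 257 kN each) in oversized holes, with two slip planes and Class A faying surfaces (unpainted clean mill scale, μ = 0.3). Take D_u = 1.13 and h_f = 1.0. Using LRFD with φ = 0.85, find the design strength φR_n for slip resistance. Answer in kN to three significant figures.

444 kN

R_n = μ · D_u · h_f · T_b · n_s · n_b = 0.3 × 1.13 × 1.0 × 257 × 2 × 3 = 522.7 kN.
Design strength φR_n = 0.85 × 522.7 = 444 kN.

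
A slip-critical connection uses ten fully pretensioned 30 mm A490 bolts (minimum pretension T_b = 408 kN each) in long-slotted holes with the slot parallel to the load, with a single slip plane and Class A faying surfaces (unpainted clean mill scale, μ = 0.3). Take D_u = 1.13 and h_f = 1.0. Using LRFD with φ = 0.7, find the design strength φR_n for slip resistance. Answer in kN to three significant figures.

R_n = μ · D_u · h_f · T_b · n_s · n_b = 0.3 × 1.13 × 1.0 × 408 × 1 × 10 = 1383 kN.
Design strength φR_n = 0.7 × 1383 = 968 kN.

968 kN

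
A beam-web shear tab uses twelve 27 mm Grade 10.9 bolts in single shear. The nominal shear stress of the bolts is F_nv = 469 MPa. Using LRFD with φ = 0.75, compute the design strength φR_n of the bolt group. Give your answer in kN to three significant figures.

2420 kN

A_b = π × 27² / 4 = 572.6 mm².
R_n = F_nv · A_b · n · n_s = 469 × 572.6 × 12 × 1 / 1000 = 3222 kN.
Design strength φR_n = 0.75 × 3222 = 2420 kN.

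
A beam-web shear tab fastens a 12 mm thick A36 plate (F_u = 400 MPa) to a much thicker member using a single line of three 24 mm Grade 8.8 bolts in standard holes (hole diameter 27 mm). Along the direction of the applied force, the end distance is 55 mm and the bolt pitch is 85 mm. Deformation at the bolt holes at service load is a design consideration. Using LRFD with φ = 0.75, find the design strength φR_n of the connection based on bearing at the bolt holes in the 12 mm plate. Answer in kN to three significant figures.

594 kN

Per bolt r_n = 1.2 l_c t F_u ≤ 2.4 d t F_u; upper limit = 2.4 × 24 × 12 × 400 / 1000 = 276.5 kN.
Edge bolt: l_c = 55 − 27/2 = 41.5 mm → 1.2 × 41.5 × 12 × 400 / 1000 = 239 → r_n = 239 kN.
Interior bolts: l_c = 85 − 27 = 58 mm → 1.2 × 58 × 12 × 400 / 1000 = 334.1 → r_n = 276.5 kN.
R_n = 1 × 239 + 2 × 276.5 = 792 kN.
Design strength φR_n = 0.75 × 792 = 594 kN.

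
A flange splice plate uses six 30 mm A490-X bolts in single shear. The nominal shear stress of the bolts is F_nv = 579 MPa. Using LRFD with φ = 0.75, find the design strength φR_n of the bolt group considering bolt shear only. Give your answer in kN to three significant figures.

A_b = π × 30² / 4 = 706.9 mm².
R_n = F_nv · A_b · n · n_s = 579 × 706.9 × 6 × 1 / 1000 = 2456 kN.
Design strength φR_n = 0.75 × 2456 = 1840 kN.

1840 kN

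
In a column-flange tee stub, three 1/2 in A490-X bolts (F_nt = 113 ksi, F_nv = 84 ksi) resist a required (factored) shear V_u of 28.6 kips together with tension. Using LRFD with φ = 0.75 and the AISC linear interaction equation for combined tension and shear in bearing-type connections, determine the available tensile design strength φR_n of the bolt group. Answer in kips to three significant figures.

A_b = π·0.5²/4 = 0.1963 in²; f_rv = 28.6 / (3 × 0.1963) = 48.55 ksi.
F'_nt = 1.3 F_nt − (F_nt / φF_nv) f_rv = 1.3·113 − (113/(0.75·84))·48.55 = 59.81 ksi, capped at F_nt → F'_nt = 59.81 ksi.
R_n = F'_nt · A_b · n = 59.81 × 0.1963 × 3 = 35.23 kips.
Design strength φR_n = 0.75 × 35.23 = 26.4 kips.

26.4 kips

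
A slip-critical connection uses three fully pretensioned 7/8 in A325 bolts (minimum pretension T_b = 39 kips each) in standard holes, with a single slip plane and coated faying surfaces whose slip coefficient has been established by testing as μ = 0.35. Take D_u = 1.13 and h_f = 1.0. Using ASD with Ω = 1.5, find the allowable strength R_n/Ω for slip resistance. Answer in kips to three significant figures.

30.8 kips

R_n = μ · D_u · h_f · T_b · n_s · n_b = 0.35 × 1.13 × 1.0 × 39 × 1 × 3 = 46.27 kips.
Allowable strength R_n/Ω = 46.27 / 1.5 = 30.8 kips.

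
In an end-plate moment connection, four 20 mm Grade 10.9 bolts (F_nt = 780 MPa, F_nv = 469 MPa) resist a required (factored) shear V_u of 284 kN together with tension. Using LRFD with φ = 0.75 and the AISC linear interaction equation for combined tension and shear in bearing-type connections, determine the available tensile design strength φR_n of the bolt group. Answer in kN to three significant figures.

483 kN

A_b = π·20²/4 = 314.2 mm²; f_rv = 284 × 1000 / (4 × 314.2) = 226 MPa.
F'_nt = 1.3 F_nt − (F_nt / φF_nv) f_rv = 1.3·780 − (780/(0.75·469))·226 = 512.8 MPa, capped at F_nt → F'_nt = 512.8 MPa.
R_n = F'_nt · A_b · n = 512.8 × 314.2 × 4 / 1000 = 644.5 kN.
Design strength φR_n = 0.75 × 644.5 = 483 kN.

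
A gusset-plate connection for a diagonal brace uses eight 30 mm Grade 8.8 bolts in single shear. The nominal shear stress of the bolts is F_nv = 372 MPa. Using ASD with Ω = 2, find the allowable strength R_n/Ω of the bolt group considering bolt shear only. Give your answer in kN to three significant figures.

1050 kN

A_b = π × 30² / 4 = 706.9 mm².
R_n = F_nv · A_b · n · n_s = 372 × 706.9 × 8 × 1 / 1000 = 2104 kN.
Allowable strength R_n/Ω = 2104 / 2 = 1050 kN.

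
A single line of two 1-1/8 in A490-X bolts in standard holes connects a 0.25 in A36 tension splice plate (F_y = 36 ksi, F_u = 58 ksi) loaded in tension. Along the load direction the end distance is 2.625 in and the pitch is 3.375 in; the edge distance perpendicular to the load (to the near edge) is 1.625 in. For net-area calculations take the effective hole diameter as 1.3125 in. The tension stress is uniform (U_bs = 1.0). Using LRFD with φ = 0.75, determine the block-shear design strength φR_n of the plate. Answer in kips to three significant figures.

Shear plane L_v = 2.625 + 1·3.375 = 6 in; A_gv = 6 × 0.25 = 1.5 in².
A_nv = (6 − 1.5·1.3125) × 0.25 = 1.008 in².
A_nt = (1.625 − 0.5·1.3125) × 0.25 = 0.2422 in².
0.6 F_u A_nv = 35.07 kips; 0.6 F_y A_gv = 32.4 kips → shear yielding governs the shear term.
R_n = 32.4 + 1.0 × 58 × 0.2422 = 46.45 kips.
Design strength φR_n = 0.75 × 46.45 = 34.8 kips.

34.8 kips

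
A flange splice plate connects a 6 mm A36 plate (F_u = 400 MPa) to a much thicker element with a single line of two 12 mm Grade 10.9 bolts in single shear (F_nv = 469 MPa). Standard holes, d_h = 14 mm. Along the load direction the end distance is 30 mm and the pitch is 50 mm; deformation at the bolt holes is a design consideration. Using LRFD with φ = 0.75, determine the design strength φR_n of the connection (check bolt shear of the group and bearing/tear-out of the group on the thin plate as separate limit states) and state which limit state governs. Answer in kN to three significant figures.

79.6 kN (bolt shear governs)

Bolt shear: A_b = π·12²/4 = 113.1 mm²; R_n = 469 × 113.1 × 2 × 1 / 1000 = 106.1 kN → 0.75 × 106.1 = 79.6 kN.
Bearing (1.2 l_c t F_u ≤ 2.4 d t F_u): upper limit = 2.4·12·6·400 / 1000 = 69.12 kN.
  Edge l_c = 30 − 14/2 = 23 → r_n = 66.24 kN; interior l_c = 50 − 14 = 36 → r_n = 69.12 kN.
  R_n,bearing = 1·66.24 + 1·69.12 = 135.4 kN → 0.75 × 135.4 = 102 kN.
Bolt shear governs: 79.6 kN.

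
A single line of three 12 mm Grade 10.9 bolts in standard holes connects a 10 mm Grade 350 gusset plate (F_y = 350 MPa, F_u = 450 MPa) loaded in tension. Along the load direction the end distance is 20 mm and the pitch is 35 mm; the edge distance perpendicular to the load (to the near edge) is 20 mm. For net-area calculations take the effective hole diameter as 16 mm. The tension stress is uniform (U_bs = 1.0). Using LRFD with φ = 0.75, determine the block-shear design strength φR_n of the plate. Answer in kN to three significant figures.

142 kN

Shear plane L_v = 20 + 2·35 = 90 mm; A_gv = 90 × 10 = 900 mm².
A_nv = (90 − 2.5·16) × 10 = 500 mm².
A_nt = (20 − 0.5·16) × 10 = 120 mm².
0.6 F_u A_nv = 135 kN; 0.6 F_y A_gv = 189 kN → shear rupture governs the shear term.
R_n = 135 + 1.0 × 450 × 120 / 1000 = 189 kN.
Design strength φR_n = 0.75 × 189 = 142 kN.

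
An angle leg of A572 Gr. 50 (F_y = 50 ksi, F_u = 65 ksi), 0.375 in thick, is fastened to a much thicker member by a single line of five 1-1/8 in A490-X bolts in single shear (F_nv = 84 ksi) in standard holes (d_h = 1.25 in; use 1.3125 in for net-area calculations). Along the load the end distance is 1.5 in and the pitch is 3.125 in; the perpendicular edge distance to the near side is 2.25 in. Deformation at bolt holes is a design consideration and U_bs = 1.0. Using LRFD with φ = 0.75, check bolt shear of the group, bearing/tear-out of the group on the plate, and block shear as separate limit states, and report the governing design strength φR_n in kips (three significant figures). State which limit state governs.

118 kips (block shear governs)

Bolt shear: A_b = π·1.125²/4 = 0.994 in²; R_n = 84 × 0.994 × 5 × 1 = 417.5 kips → 0.75 × 417.5 = 313 kips.
Bearing: edge l_c = 0.875, r_n = 25.59 kips; interior l_c = 1.875, r_n = 54.84 kips; R_n = 25.59 + 4·54.84 = 245 kips → 184 kips.
Block shear: A_gv = 5.25, A_nv = 3.035, A_nt = 0.5977 in²; R_n = min(0.6F_uA_nv, 0.6F_yA_gv) + U_bs·F_u·A_nt = 157.2 kips → 118 kips.
Block shear governs: 118 kips.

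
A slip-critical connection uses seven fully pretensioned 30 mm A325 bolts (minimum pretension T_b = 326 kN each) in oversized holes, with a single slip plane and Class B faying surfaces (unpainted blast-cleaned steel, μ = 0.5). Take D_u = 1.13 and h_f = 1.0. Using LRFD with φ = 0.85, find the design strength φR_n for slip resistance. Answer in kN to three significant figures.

1100 kN

R_n = μ · D_u · h_f · T_b · n_s · n_b = 0.5 × 1.13 × 1.0 × 326 × 1 × 7 = 1289 kN.
Design strength φR_n = 0.85 × 1289 = 1100 kN.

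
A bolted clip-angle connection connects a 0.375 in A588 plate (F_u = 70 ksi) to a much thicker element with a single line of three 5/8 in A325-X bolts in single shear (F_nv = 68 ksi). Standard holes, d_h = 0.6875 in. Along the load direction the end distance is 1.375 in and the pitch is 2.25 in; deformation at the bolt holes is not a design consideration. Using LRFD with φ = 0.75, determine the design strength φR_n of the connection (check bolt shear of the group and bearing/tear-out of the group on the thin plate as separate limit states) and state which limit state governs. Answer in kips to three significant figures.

Bolt shear: A_b = π·0.625²/4 = 0.3068 in²; R_n = 68 × 0.3068 × 3 × 1 = 62.59 kips → 0.75 × 62.59 = 46.9 kips.
Bearing (1.5 l_c t F_u ≤ 3.0 d t F_u): upper limit = 3.0·0.625·0.375·70 = 49.22 kips.
  Edge l_c = 1.375 − 0.6875/2 = 1.031 → r_n = 40.61 kips; interior l_c = 2.25 − 0.6875 = 1.562 → r_n = 49.22 kips.
  R_n,bearing = 1·40.61 + 2·49.22 = 139 kips → 0.75 × 139 = 104 kips.
Bolt shear governs: 46.9 kips.

46.9 kips (bolt shear governs)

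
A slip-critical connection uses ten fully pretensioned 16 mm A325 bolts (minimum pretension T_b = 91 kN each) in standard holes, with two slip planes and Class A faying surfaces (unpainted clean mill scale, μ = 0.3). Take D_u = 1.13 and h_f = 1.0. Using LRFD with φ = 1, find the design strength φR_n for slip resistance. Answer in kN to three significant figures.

R_n = μ · D_u · h_f · T_b · n_s · n_b = 0.3 × 1.13 × 1.0 × 91 × 2 × 10 = 617 kN.
Design strength φR_n = 1 × 617 = 617 kN.

617 kN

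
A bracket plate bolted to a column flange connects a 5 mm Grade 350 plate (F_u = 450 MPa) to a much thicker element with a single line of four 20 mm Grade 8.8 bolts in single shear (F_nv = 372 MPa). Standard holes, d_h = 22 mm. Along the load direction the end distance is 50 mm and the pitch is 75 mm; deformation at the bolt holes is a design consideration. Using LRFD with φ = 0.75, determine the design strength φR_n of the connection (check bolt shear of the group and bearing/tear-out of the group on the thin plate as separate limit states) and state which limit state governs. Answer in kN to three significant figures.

322 kN (bearing governs)

Bolt shear: A_b = π·20²/4 = 314.2 mm²; R_n = 372 × 314.2 × 4 × 1 / 1000 = 467.5 kN → 0.75 × 467.5 = 351 kN.
Bearing (1.2 l_c t F_u ≤ 2.4 d t F_u): upper limit = 2.4·20·5·450 / 1000 = 108 kN.
  Edge l_c = 50 − 22/2 = 39 → r_n = 105.3 kN; interior l_c = 75 − 22 = 53 → r_n = 108 kN.
  R_n,bearing = 1·105.3 + 3·108 = 429.3 kN → 0.75 × 429.3 = 322 kN.
Bearing governs: 322 kN.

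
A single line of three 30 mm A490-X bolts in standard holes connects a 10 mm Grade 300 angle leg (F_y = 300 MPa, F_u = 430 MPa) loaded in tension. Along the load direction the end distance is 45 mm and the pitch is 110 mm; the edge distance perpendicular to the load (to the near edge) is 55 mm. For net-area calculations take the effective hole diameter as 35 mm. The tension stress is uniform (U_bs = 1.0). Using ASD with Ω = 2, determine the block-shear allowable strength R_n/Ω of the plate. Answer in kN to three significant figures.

Shear plane L_v = 45 + 2·110 = 265 mm; A_gv = 265 × 10 = 2650 mm².
A_nv = (265 − 2.5·35) × 10 = 1775 mm².
A_nt = (55 − 0.5·35) × 10 = 375 mm².
0.6 F_u A_nv = 457.9 kN; 0.6 F_y A_gv = 477 kN → shear rupture governs the shear term.
R_n = 457.9 + 1.0 × 430 × 375 / 1000 = 619.2 kN.
Allowable strength R_n/Ω = 619.2 / 2 = 310 kN.

310 kN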